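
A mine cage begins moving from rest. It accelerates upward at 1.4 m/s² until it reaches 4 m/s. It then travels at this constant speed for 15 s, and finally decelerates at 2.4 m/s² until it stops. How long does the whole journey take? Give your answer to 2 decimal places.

Phase 1 (accelerating): v₀ = 0 m/s, a = 1.4 m/s².
v = v₀ + at → t = (4 − 0) / 1.4 = 2.86 s
v² = v₀² + 2aΔx → Δx = (4² − 0²)/(2·1.4) = 5.71 m

Phase 2 (constant speed): v₀ = 4.00 m/s, a = 0 m/s².
v = v₀ + at = 4.00 + (0)(15) = 4.00 m/s
Δx = v₀t + ½at² = 4.00·15 + 0.5·0·15² = 60.0 m

Phase 3 (decelerating): v₀ = 4.00 m/s, a = -2.4 m/s².
v = v₀ + at → t = (0 − 4.00) / -2.4 = 1.67 s
v² = v₀² + 2aΔx → Δx = (0² − 4.00²)/(2·-2.4) = 3.33 m
Total time = 2.86 + 15.0 + 1.67 = 19.5 s

19.52 s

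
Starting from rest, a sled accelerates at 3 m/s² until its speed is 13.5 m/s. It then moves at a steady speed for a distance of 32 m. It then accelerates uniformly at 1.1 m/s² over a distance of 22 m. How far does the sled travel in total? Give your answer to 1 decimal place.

84.4 m

Phase 1 (accelerating): v₀ = 0 m/s, a = 3 m/s².
v = v₀ + at → t = (13.5 − 0) / 3 = 4.50 s
v² = v₀² + 2aΔx → Δx = (13.5² − 0²)/(2·3) = 30.4 m

Phase 2 (constant speed): v₀ = 13.5 m/s, a = 0 m/s².
Constant speed: t = d/v = 32/13.5 = 2.37 s

Phase 3 (accelerating): v₀ = 13.5 m/s, a = 1.1 m/s².
v² = v₀² + 2aΔx = 13.5² + 2·1.1·22 = 231 → v = 15.2 m/s
t = (v − v₀)/a = (15.2 − 13.5)/1.1 = 1.53 s
Total distance = 30.4 + 32.0 + 22.0 = 84.4 m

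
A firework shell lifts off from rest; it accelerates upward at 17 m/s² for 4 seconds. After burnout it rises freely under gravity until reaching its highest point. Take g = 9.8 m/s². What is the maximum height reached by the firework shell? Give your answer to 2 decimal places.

Phase 1 (powered ascent): v₀ = 0 m/s, a = 17 m/s².
v = v₀ + at = 0 + (17)(4) = 68.0 m/s
Δx = v₀t + ½at² = 0·4 + 0.5·17·4² = 136 m

Phase 2 (coasting upward): v₀ = 68.0 m/s, a = -9.8 m/s².
v = v₀ + at → t = (0 − 68.0) / -9.8 = 6.94 s
v² = v₀² + 2aΔx → Δx = (0² − 68.0²)/(2·-9.8) = 236 m
Maximum height = 136 + 236 = 372 m

371.92 m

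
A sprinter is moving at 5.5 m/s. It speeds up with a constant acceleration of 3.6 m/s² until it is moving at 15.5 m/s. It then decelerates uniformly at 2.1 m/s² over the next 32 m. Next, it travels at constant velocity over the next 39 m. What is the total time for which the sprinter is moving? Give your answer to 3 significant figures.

Phase 1 (accelerating): v₀ = 5.50 m/s, a = 3.6 m/s².
v = v₀ + at → t = (15.5 − 5.50) / 3.6 = 2.78 s
v² = v₀² + 2aΔx → Δx = (15.5² − 5.50²)/(2·3.6) = 29.2 m

Phase 2 (decelerating): v₀ = 15.5 m/s, a = -2.1 m/s².
v² = v₀² + 2aΔx = 15.5² + 2·-2.1·32 = 106 → v = 10.3 m/s
t = (v − v₀)/a = (10.3 − 15.5)/-2.1 = 2.48 s

Phase 3 (constant speed): v₀ = 10.3 m/s, a = 0 m/s².
Constant speed: t = d/v = 39/10.3 = 3.79 s
Total time = 2.78 + 2.48 + 3.79 = 9.05 s

9.05 s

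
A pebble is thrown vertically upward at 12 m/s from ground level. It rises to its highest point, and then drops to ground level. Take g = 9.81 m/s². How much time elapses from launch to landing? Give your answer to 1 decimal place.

Phase 1 (rising): v₀ = 12.0 m/s, a = -9.81 m/s².
v = v₀ + at → t = (0 − 12.0) / -9.81 = 1.22 s
v² = v₀² + 2aΔx → Δx = (0² − 12.0²)/(2·-9.81) = 7.34 m

Phase 2 (falling): v₀ = 0 m/s, a = -9.81 m/s².
Falls 7.34 m from rest: t = √(2·7.34/9.81) = 1.22 s; v = g·t = 12.0 m/s.
Total time = 1.22 + 1.22 = 2.45 s

2.4 s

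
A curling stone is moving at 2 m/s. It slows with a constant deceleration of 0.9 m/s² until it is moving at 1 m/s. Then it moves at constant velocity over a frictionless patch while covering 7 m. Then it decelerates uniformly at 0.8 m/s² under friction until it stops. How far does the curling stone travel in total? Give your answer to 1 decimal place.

9.3 m

Phase 1 (decelerating): v₀ = 2.00 m/s, a = -0.9 m/s².
v = v₀ + at → t = (1 − 2.00) / -0.9 = 1.11 s
v² = v₀² + 2aΔx → Δx = (1² − 2.00²)/(2·-0.9) = 1.67 m

Phase 2 (constant speed): v₀ = 1.00 m/s, a = 0 m/s².
Constant speed: t = d/v = 7/1.00 = 7.00 s

Phase 3 (decelerating): v₀ = 1.00 m/s, a = -0.8 m/s².
v = v₀ + at → t = (0 − 1.00) / -0.8 = 1.25 s
v² = v₀² + 2aΔx → Δx = (0² − 1.00²)/(2·-0.8) = 0.625 m
Total distance = 1.67 + 7.00 + 0.625 = 9.29 m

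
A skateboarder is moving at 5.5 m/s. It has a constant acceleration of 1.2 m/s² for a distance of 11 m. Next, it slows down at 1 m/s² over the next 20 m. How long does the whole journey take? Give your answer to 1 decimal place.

Phase 1 (accelerating): v₀ = 5.50 m/s, a = 1.2 m/s².
v² = v₀² + 2aΔx = 5.50² + 2·1.2·11 = 56.6 → v = 7.53 m/s
t = (v − v₀)/a = (7.53 − 5.50)/1.2 = 1.69 s

Phase 2 (decelerating): v₀ = 7.53 m/s, a = -1 m/s².
v² = v₀² + 2aΔx = 7.53² + 2·-1·20 = 16.6 → v = 4.08 m/s
t = (v − v₀)/a = (4.08 − 7.53)/-1 = 3.45 s
Total time = 1.69 + 3.45 = 5.14 s

5.1 s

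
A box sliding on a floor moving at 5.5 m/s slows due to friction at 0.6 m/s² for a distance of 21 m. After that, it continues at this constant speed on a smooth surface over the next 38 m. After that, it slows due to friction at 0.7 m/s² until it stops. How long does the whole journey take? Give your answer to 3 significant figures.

25.5 s

Phase 1 (decelerating): v₀ = 5.50 m/s, a = -0.6 m/s².
v² = v₀² + 2aΔx = 5.50² + 2·-0.6·21 = 5.05 → v = 2.25 m/s
t = (v − v₀)/a = (2.25 − 5.50)/-0.6 = 5.42 s

Phase 2 (constant speed): v₀ = 2.25 m/s, a = 0 m/s².
Constant speed: t = d/v = 38/2.25 = 16.9 s

Phase 3 (decelerating): v₀ = 2.25 m/s, a = -0.7 m/s².
v = v₀ + at → t = (0 − 2.25) / -0.7 = 3.21 s
v² = v₀² + 2aΔx → Δx = (0² − 2.25²)/(2·-0.7) = 3.61 m
Total time = 5.42 + 16.9 + 3.21 = 25.5 s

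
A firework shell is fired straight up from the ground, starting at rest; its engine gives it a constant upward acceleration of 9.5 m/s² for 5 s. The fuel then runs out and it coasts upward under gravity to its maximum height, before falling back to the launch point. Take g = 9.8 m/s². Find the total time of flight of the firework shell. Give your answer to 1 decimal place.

16.8 s

Phase 1 (powered ascent): v₀ = 0 m/s, a = 9.5 m/s².
v = v₀ + at = 0 + (9.5)(5) = 47.5 m/s
Δx = v₀t + ½at² = 0·5 + 0.5·9.5·5² = 119 m

Phase 2 (coasting upward): v₀ = 47.5 m/s, a = -9.8 m/s².
v = v₀ + at → t = (0 − 47.5) / -9.8 = 4.85 s
v² = v₀² + 2aΔx → Δx = (0² − 47.5²)/(2·-9.8) = 115 m

Phase 3 (free fall): v₀ = 0 m/s, a = -9.8 m/s².
Falls 234 m from rest: t = √(2·234/9.8) = 6.91 s; v = g·t = 67.7 m/s.
Total time = 5.00 + 4.85 + 6.91 = 16.8 s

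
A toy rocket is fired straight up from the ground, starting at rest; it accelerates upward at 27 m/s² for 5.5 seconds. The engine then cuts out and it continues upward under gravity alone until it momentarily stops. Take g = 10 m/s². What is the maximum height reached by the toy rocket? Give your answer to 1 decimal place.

1511.0 m

Phase 1 (powered ascent): v₀ = 0 m/s, a = 27 m/s².
v = v₀ + at = 0 + (27)(5.5) = 148 m/s
Δx = v₀t + ½at² = 0·5.5 + 0.5·27·5.5² = 408 m

Phase 2 (coasting upward): v₀ = 148 m/s, a = -10 m/s².
v = v₀ + at → t = (0 − 148) / -10 = 14.8 s
v² = v₀² + 2aΔx → Δx = (0² − 148²)/(2·-10) = 1100 m
Maximum height = 408 + 1100 = 1510 m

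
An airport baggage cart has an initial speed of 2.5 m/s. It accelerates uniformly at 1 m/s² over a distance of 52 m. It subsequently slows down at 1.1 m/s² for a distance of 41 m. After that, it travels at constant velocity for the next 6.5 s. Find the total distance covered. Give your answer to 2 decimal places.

122.11 m

Phase 1 (accelerating): v₀ = 2.50 m/s, a = 1 m/s².
v² = v₀² + 2aΔx = 2.50² + 2·1·52 = 110 → v = 10.5 m/s
t = (v − v₀)/a = (10.5 − 2.50)/1 = 8.00 s

Phase 2 (decelerating): v₀ = 10.5 m/s, a = -1.1 m/s².
v² = v₀² + 2aΔx = 10.5² + 2·-1.1·41 = 20.0 → v = 4.48 m/s
t = (v − v₀)/a = (4.48 − 10.5)/-1.1 = 5.47 s

Phase 3 (constant speed): v₀ = 4.48 m/s, a = 0 m/s².
v = v₀ + at = 4.48 + (0)(6.5) = 4.48 m/s
Δx = v₀t + ½at² = 4.48·6.5 + 0.5·0·6.5² = 29.1 m
Total distance = 52.0 + 41.0 + 29.1 = 122 m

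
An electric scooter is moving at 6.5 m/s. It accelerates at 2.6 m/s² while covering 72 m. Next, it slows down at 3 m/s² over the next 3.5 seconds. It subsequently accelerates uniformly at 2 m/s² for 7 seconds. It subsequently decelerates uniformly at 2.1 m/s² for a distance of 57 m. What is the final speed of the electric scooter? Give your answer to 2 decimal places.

Phase 1 (accelerating): v₀ = 6.50 m/s, a = 2.6 m/s².
v² = v₀² + 2aΔx = 6.50² + 2·2.6·72 = 417 → v = 20.4 m/s
t = (v − v₀)/a = (20.4 − 6.50)/2.6 = 5.35 s

Phase 2 (decelerating): v₀ = 20.4 m/s, a = -3 m/s².
v = v₀ + at = 20.4 + (-3)(3.5) = 9.91 m/s
Δx = v₀t + ½at² = 20.4·3.5 + 0.5·-3·3.5² = 53.1 m

Phase 3 (accelerating): v₀ = 9.91 m/s, a = 2 m/s².
v = v₀ + at = 9.91 + (2)(7) = 23.9 m/s
Δx = v₀t + ½at² = 9.91·7 + 0.5·2·7² = 118 m

Phase 4 (decelerating): v₀ = 23.9 m/s, a = -2.1 m/s².
v² = v₀² + 2aΔx = 23.9² + 2·-2.1·57 = 332 → v = 18.2 m/s
t = (v − v₀)/a = (18.2 − 23.9)/-2.1 = 2.71 s
Final speed = 18.2 m/s

18.23 m/s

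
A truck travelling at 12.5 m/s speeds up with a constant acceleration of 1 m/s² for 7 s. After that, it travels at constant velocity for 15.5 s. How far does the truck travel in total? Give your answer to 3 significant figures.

Phase 1 (accelerating): v₀ = 12.5 m/s, a = 1 m/s².
v = v₀ + at = 12.5 + (1)(7) = 19.5 m/s
Δx = v₀t + ½at² = 12.5·7 + 0.5·1·7² = 112 m

Phase 2 (constant speed): v₀ = 19.5 m/s, a = 0 m/s².
v = v₀ + at = 19.5 + (0)(15.5) = 19.5 m/s
Δx = v₀t + ½at² = 19.5·15.5 + 0.5·0·15.5² = 302 m
Total distance = 112 + 302 = 414 m

414 m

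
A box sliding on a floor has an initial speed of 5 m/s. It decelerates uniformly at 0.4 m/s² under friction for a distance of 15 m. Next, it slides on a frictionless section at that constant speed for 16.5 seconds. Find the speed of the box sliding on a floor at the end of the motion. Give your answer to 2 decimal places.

Phase 1 (decelerating): v₀ = 5.00 m/s, a = -0.4 m/s².
v² = v₀² + 2aΔx = 5.00² + 2·-0.4·15 = 13.0 → v = 3.61 m/s
t = (v − v₀)/a = (3.61 − 5.00)/-0.4 = 3.49 s

Phase 2 (constant speed): v₀ = 3.61 m/s, a = 0 m/s².
v = v₀ + at = 3.61 + (0)(16.5) = 3.61 m/s
Δx = v₀t + ½at² = 3.61·16.5 + 0.5·0·16.5² = 59.5 m
Final speed = 3.61 m/s

3.61 m/s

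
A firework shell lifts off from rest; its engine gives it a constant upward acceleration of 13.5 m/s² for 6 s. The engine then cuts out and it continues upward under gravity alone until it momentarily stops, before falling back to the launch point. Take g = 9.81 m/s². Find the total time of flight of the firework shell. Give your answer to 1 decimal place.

Phase 1 (powered ascent): v₀ = 0 m/s, a = 13.5 m/s².
v = v₀ + at = 0 + (13.5)(6) = 81.0 m/s
Δx = v₀t + ½at² = 0·6 + 0.5·13.5·6² = 243 m

Phase 2 (coasting upward): v₀ = 81.0 m/s, a = -9.81 m/s².
v = v₀ + at → t = (0 − 81.0) / -9.81 = 8.26 s
v² = v₀² + 2aΔx → Δx = (0² − 81.0²)/(2·-9.81) = 334 m

Phase 3 (free fall): v₀ = 0 m/s, a = -9.81 m/s².
Falls 577 m from rest: t = √(2·577/9.81) = 10.8 s; v = g·t = 106 m/s.
Total time = 6.00 + 8.26 + 10.8 = 25.1 s

25.1 s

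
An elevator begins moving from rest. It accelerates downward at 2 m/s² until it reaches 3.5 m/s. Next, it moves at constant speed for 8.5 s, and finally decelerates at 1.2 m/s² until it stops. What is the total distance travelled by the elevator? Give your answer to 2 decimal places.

37.92 m

Phase 1 (accelerating): v₀ = 0 m/s, a = 2 m/s².
v = v₀ + at → t = (3.5 − 0) / 2 = 1.75 s
v² = v₀² + 2aΔx → Δx = (3.5² − 0²)/(2·2) = 3.06 m

Phase 2 (constant speed): v₀ = 3.50 m/s, a = 0 m/s².
v = v₀ + at = 3.50 + (0)(8.5) = 3.50 m/s
Δx = v₀t + ½at² = 3.50·8.5 + 0.5·0·8.5² = 29.8 m

Phase 3 (decelerating): v₀ = 3.50 m/s, a = -1.2 m/s².
v = v₀ + at → t = (0 − 3.50) / -1.2 = 2.92 s
v² = v₀² + 2aΔx → Δx = (0² − 3.50²)/(2·-1.2) = 5.10 m
Total distance = 3.06 + 29.8 + 5.10 = 37.9 m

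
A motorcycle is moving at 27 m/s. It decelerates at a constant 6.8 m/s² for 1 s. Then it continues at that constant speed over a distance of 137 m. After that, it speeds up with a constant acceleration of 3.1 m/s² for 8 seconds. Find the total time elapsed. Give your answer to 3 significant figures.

Phase 1 (decelerating): v₀ = 27.0 m/s, a = -6.8 m/s².
v = v₀ + at = 27.0 + (-6.8)(1) = 20.2 m/s
Δx = v₀t + ½at² = 27.0·1 + 0.5·-6.8·1² = 23.6 m

Phase 2 (constant speed): v₀ = 20.2 m/s, a = 0 m/s².
Constant speed: t = d/v = 137/20.2 = 6.78 s

Phase 3 (accelerating): v₀ = 20.2 m/s, a = 3.1 m/s².
v = v₀ + at = 20.2 + (3.1)(8) = 45.0 m/s
Δx = v₀t + ½at² = 20.2·8 + 0.5·3.1·8² = 261 m
Total time = 1.00 + 6.78 + 8.00 = 15.8 s

15.8 s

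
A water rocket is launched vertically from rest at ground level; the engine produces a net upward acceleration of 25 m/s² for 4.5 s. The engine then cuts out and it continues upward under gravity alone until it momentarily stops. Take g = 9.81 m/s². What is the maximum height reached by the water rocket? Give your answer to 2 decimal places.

898.19 m

Phase 1 (powered ascent): v₀ = 0 m/s, a = 25 m/s².
v = v₀ + at = 0 + (25)(4.5) = 112 m/s
Δx = v₀t + ½at² = 0·4.5 + 0.5·25·4.5² = 253 m

Phase 2 (coasting upward): v₀ = 112 m/s, a = -9.81 m/s².
v = v₀ + at → t = (0 − 112) / -9.81 = 11.5 s
v² = v₀² + 2aΔx → Δx = (0² − 112²)/(2·-9.81) = 645 m
Maximum height = 253 + 645 = 898 m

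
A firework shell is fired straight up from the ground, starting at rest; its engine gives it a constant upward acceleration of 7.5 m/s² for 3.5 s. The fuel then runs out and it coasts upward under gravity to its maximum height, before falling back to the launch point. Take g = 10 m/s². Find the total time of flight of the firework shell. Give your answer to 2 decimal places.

10.13 s

Phase 1 (powered ascent): v₀ = 0 m/s, a = 7.5 m/s².
v = v₀ + at = 0 + (7.5)(3.5) = 26.2 m/s
Δx = v₀t + ½at² = 0·3.5 + 0.5·7.5·3.5² = 45.9 m

Phase 2 (coasting upward): v₀ = 26.2 m/s, a = -10 m/s².
v = v₀ + at → t = (0 − 26.2) / -10 = 2.62 s
v² = v₀² + 2aΔx → Δx = (0² − 26.2²)/(2·-10) = 34.5 m

Phase 3 (free fall): v₀ = 0 m/s, a = -10 m/s².
Falls 80.4 m from rest: t = √(2·80.4/10) = 4.01 s; v = g·t = 40.1 m/s.
Total time = 3.50 + 2.62 + 4.01 = 10.1 s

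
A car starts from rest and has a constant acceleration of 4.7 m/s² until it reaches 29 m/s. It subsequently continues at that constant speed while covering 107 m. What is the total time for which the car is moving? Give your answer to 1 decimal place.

9.9 s

Phase 1 (accelerating): v₀ = 0 m/s, a = 4.7 m/s².
v = v₀ + at → t = (29 − 0) / 4.7 = 6.17 s
v² = v₀² + 2aΔx → Δx = (29² − 0²)/(2·4.7) = 89.5 m

Phase 2 (constant speed): v₀ = 29.0 m/s, a = 0 m/s².
Constant speed: t = d/v = 107/29.0 = 3.69 s
Total time = 6.17 + 3.69 = 9.86 s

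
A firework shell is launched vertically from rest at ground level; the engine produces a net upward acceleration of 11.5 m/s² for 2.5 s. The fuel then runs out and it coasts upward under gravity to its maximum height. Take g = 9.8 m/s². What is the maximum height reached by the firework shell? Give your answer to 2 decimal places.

Phase 1 (powered ascent): v₀ = 0 m/s, a = 11.5 m/s².
v = v₀ + at = 0 + (11.5)(2.5) = 28.8 m/s
Δx = v₀t + ½at² = 0·2.5 + 0.5·11.5·2.5² = 35.9 m

Phase 2 (coasting upward): v₀ = 28.8 m/s, a = -9.8 m/s².
v = v₀ + at → t = (0 − 28.8) / -9.8 = 2.93 s
v² = v₀² + 2aΔx → Δx = (0² − 28.8²)/(2·-9.8) = 42.2 m
Maximum height = 35.9 + 42.2 = 78.1 m

78.11 m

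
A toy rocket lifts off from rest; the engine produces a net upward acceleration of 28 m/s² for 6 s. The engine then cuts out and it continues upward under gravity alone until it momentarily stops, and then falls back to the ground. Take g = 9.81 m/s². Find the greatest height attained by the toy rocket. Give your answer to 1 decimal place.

1942.5 m

Phase 1 (powered ascent): v₀ = 0 m/s, a = 28 m/s².
v = v₀ + at = 0 + (28)(6) = 168 m/s
Δx = v₀t + ½at² = 0·6 + 0.5·28·6² = 504 m

Phase 2 (coasting upward): v₀ = 168 m/s, a = -9.81 m/s².
v = v₀ + at → t = (0 − 168) / -9.81 = 17.1 s
v² = v₀² + 2aΔx → Δx = (0² − 168²)/(2·-9.81) = 1440 m
Maximum height = 504 + 1440 = 1940 m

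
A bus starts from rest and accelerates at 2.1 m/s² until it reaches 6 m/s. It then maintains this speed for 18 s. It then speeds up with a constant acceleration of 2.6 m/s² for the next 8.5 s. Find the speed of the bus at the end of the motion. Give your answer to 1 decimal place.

Phase 1 (accelerating): v₀ = 0 m/s, a = 2.1 m/s².
v = v₀ + at → t = (6 − 0) / 2.1 = 2.86 s
v² = v₀² + 2aΔx → Δx = (6² − 0²)/(2·2.1) = 8.57 m

Phase 2 (constant speed): v₀ = 6.00 m/s, a = 0 m/s².
v = v₀ + at = 6.00 + (0)(18) = 6.00 m/s
Δx = v₀t + ½at² = 6.00·18 + 0.5·0·18² = 108 m

Phase 3 (accelerating): v₀ = 6.00 m/s, a = 2.6 m/s².
v = v₀ + at = 6.00 + (2.6)(8.5) = 28.1 m/s
Δx = v₀t + ½at² = 6.00·8.5 + 0.5·2.6·8.5² = 145 m
Final speed = 28.1 m/s

28.1 m/s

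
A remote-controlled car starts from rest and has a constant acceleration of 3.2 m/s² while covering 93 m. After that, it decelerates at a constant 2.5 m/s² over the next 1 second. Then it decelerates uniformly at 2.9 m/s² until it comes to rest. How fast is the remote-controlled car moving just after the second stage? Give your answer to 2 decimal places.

Phase 1 (accelerating): v₀ = 0 m/s, a = 3.2 m/s².
v² = v₀² + 2aΔx = 0² + 2·3.2·93 = 595 → v = 24.4 m/s
t = (v − v₀)/a = (24.4 − 0)/3.2 = 7.62 s

Phase 2 (decelerating): v₀ = 24.4 m/s, a = -2.5 m/s².
v = v₀ + at = 24.4 + (-2.5)(1) = 21.9 m/s
Δx = v₀t + ½at² = 24.4·1 + 0.5·-2.5·1² = 23.1 m
Speed at end of phase 2 = 21.9 m/s

21.90 m/s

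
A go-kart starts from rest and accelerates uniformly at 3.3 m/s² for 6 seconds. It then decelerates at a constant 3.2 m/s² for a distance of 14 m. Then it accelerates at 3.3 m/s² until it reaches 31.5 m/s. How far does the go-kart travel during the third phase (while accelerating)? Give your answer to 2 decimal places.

Phase 1 (accelerating): v₀ = 0 m/s, a = 3.3 m/s².
v = v₀ + at = 0 + (3.3)(6) = 19.8 m/s
Δx = v₀t + ½at² = 0·6 + 0.5·3.3·6² = 59.4 m

Phase 2 (decelerating): v₀ = 19.8 m/s, a = -3.2 m/s².
v² = v₀² + 2aΔx = 19.8² + 2·-3.2·14 = 302 → v = 17.4 m/s
t = (v − v₀)/a = (17.4 − 19.8)/-3.2 = 0.753 s

Phase 3 (accelerating): v₀ = 17.4 m/s, a = 3.3 m/s².
v = v₀ + at → t = (31.5 − 17.4) / 3.3 = 4.28 s
v² = v₀² + 2aΔx → Δx = (31.5² − 17.4²)/(2·3.3) = 105 m
Distance in phase 3 = 105 m

104.52 m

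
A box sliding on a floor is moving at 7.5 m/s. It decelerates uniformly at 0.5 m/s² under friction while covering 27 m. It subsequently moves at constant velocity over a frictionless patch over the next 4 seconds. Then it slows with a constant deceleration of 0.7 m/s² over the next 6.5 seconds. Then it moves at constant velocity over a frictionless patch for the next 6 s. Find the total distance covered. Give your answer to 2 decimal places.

74.15 m

Phase 1 (decelerating): v₀ = 7.50 m/s, a = -0.5 m/s².
v² = v₀² + 2aΔx = 7.50² + 2·-0.5·27 = 29.2 → v = 5.41 m/s
t = (v − v₀)/a = (5.41 − 7.50)/-0.5 = 4.18 s

Phase 2 (constant speed): v₀ = 5.41 m/s, a = 0 m/s².
v = v₀ + at = 5.41 + (0)(4) = 5.41 m/s
Δx = v₀t + ½at² = 5.41·4 + 0.5·0·4² = 21.6 m

Phase 3 (decelerating): v₀ = 5.41 m/s, a = -0.7 m/s².
v = v₀ + at = 5.41 + (-0.7)(6.5) = 0.858 m/s
Δx = v₀t + ½at² = 5.41·6.5 + 0.5·-0.7·6.5² = 20.4 m

Phase 4 (constant speed): v₀ = 0.858 m/s, a = 0 m/s².
v = v₀ + at = 0.858 + (0)(6) = 0.858 m/s
Δx = v₀t + ½at² = 0.858·6 + 0.5·0·6² = 5.15 m
Total distance = 27.0 + 21.6 + 20.4 + 5.15 = 74.1 m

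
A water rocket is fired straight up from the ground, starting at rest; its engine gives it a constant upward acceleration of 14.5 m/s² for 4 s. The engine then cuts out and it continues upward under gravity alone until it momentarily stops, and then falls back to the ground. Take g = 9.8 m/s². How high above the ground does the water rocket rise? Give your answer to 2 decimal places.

Phase 1 (powered ascent): v₀ = 0 m/s, a = 14.5 m/s².
v = v₀ + at = 0 + (14.5)(4) = 58.0 m/s
Δx = v₀t + ½at² = 0·4 + 0.5·14.5·4² = 116 m

Phase 2 (coasting upward): v₀ = 58.0 m/s, a = -9.8 m/s².
v = v₀ + at → t = (0 − 58.0) / -9.8 = 5.92 s
v² = v₀² + 2aΔx → Δx = (0² − 58.0²)/(2·-9.8) = 172 m
Maximum height = 116 + 172 = 288 m

287.63 m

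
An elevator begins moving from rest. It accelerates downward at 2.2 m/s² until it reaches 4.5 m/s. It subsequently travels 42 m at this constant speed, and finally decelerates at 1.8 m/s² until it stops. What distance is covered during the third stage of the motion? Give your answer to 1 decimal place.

5.6 m

Phase 1 (accelerating): v₀ = 0 m/s, a = 2.2 m/s².
v = v₀ + at → t = (4.5 − 0) / 2.2 = 2.05 s
v² = v₀² + 2aΔx → Δx = (4.5² − 0²)/(2·2.2) = 4.60 m

Phase 2 (constant speed): v₀ = 4.50 m/s, a = 0 m/s².
Constant speed: t = d/v = 42/4.50 = 9.33 s

Phase 3 (decelerating): v₀ = 4.50 m/s, a = -1.8 m/s².
v = v₀ + at → t = (0 − 4.50) / -1.8 = 2.50 s
v² = v₀² + 2aΔx → Δx = (0² − 4.50²)/(2·-1.8) = 5.62 m
Distance in phase 3 = 5.62 m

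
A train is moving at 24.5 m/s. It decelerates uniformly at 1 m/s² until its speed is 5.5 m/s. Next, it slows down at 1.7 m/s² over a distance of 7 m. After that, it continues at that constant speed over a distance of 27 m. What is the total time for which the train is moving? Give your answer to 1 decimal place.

31.4 s

Phase 1 (decelerating): v₀ = 24.5 m/s, a = -1 m/s².
v = v₀ + at → t = (5.5 − 24.5) / -1 = 19.0 s
v² = v₀² + 2aΔx → Δx = (5.5² − 24.5²)/(2·-1) = 285 m

Phase 2 (decelerating): v₀ = 5.50 m/s, a = -1.7 m/s².
v² = v₀² + 2aΔx = 5.50² + 2·-1.7·7 = 6.45 → v = 2.54 m/s
t = (v − v₀)/a = (2.54 − 5.50)/-1.7 = 1.74 s

Phase 3 (constant speed): v₀ = 2.54 m/s, a = 0 m/s².
Constant speed: t = d/v = 27/2.54 = 10.6 s
Total time = 19.0 + 1.74 + 10.6 = 31.4 s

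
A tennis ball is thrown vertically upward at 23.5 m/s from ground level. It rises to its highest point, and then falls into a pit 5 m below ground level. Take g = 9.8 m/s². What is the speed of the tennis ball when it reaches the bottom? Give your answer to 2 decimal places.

25.50 m/s

Phase 1 (rising): v₀ = 23.5 m/s, a = -9.8 m/s².
v = v₀ + at → t = (0 − 23.5) / -9.8 = 2.40 s
v² = v₀² + 2aΔx → Δx = (0² − 23.5²)/(2·-9.8) = 28.2 m

Phase 2 (falling): v₀ = 0 m/s, a = -9.8 m/s².
Falls 33.2 m from rest: t = √(2·33.2/9.8) = 2.60 s; v = g·t = 25.5 m/s.
Final speed = 25.5 m/s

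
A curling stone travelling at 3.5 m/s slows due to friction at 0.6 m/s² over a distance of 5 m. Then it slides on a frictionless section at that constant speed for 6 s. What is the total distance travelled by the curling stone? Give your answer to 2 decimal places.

20.00 m

Phase 1 (decelerating): v₀ = 3.50 m/s, a = -0.6 m/s².
v² = v₀² + 2aΔx = 3.50² + 2·-0.6·5 = 6.25 → v = 2.50 m/s
t = (v − v₀)/a = (2.50 − 3.50)/-0.6 = 1.67 s

Phase 2 (constant speed): v₀ = 2.50 m/s, a = 0 m/s².
v = v₀ + at = 2.50 + (0)(6) = 2.50 m/s
Δx = v₀t + ½at² = 2.50·6 + 0.5·0·6² = 15.0 m
Total distance = 5.00 + 15.0 = 20.0 m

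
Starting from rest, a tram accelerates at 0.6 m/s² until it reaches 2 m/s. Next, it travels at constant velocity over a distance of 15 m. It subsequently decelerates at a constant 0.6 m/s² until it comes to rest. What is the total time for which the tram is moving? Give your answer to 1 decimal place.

Phase 1 (accelerating): v₀ = 0 m/s, a = 0.6 m/s².
v = v₀ + at → t = (2 − 0) / 0.6 = 3.33 s
v² = v₀² + 2aΔx → Δx = (2² − 0²)/(2·0.6) = 3.33 m

Phase 2 (constant speed): v₀ = 2.00 m/s, a = 0 m/s².
Constant speed: t = d/v = 15/2.00 = 7.50 s

Phase 3 (decelerating): v₀ = 2.00 m/s, a = -0.6 m/s².
v = v₀ + at → t = (0 − 2.00) / -0.6 = 3.33 s
v² = v₀² + 2aΔx → Δx = (0² − 2.00²)/(2·-0.6) = 3.33 m
Total time = 3.33 + 7.50 + 3.33 = 14.2 s

14.2 s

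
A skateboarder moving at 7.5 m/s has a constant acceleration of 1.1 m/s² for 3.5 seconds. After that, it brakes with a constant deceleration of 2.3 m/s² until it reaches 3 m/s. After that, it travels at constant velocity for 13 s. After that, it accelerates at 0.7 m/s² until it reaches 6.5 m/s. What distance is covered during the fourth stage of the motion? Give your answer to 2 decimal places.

Phase 1 (accelerating): v₀ = 7.50 m/s, a = 1.1 m/s².
v = v₀ + at = 7.50 + (1.1)(3.5) = 11.4 m/s
Δx = v₀t + ½at² = 7.50·3.5 + 0.5·1.1·3.5² = 33.0 m

Phase 2 (decelerating): v₀ = 11.4 m/s, a = -2.3 m/s².
v = v₀ + at → t = (3 − 11.4) / -2.3 = 3.63 s
v² = v₀² + 2aΔx → Δx = (3² − 11.4²)/(2·-2.3) = 26.0 m

Phase 3 (constant speed): v₀ = 3.00 m/s, a = 0 m/s².
v = v₀ + at = 3.00 + (0)(13) = 3.00 m/s
Δx = v₀t + ½at² = 3.00·13 + 0.5·0·13² = 39.0 m

Phase 4 (accelerating): v₀ = 3.00 m/s, a = 0.7 m/s².
v = v₀ + at → t = (6.5 − 3.00) / 0.7 = 5.00 s
v² = v₀² + 2aΔx → Δx = (6.5² − 3.00²)/(2·0.7) = 23.8 m
Distance in phase 4 = 23.8 m

23.75 m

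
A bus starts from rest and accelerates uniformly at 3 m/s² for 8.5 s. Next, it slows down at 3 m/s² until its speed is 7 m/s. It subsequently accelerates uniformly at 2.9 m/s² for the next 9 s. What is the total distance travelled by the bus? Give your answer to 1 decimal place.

Phase 1 (accelerating): v₀ = 0 m/s, a = 3 m/s².
v = v₀ + at = 0 + (3)(8.5) = 25.5 m/s
Δx = v₀t + ½at² = 0·8.5 + 0.5·3·8.5² = 108 m

Phase 2 (decelerating): v₀ = 25.5 m/s, a = -3 m/s².
v = v₀ + at → t = (7 − 25.5) / -3 = 6.17 s
v² = v₀² + 2aΔx → Δx = (7² − 25.5²)/(2·-3) = 100 m

Phase 3 (accelerating): v₀ = 7.00 m/s, a = 2.9 m/s².
v = v₀ + at = 7.00 + (2.9)(9) = 33.1 m/s
Δx = v₀t + ½at² = 7.00·9 + 0.5·2.9·9² = 180 m
Total distance = 108 + 100 + 180 = 389 m

389.0 m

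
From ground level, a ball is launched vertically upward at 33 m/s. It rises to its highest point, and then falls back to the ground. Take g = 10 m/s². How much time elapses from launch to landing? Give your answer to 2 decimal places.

Phase 1 (rising): v₀ = 33.0 m/s, a = -10 m/s².
v = v₀ + at → t = (0 − 33.0) / -10 = 3.30 s
v² = v₀² + 2aΔx → Δx = (0² − 33.0²)/(2·-10) = 54.5 m

Phase 2 (falling): v₀ = 0 m/s, a = -10 m/s².
Falls 54.5 m from rest: t = √(2·54.5/10) = 3.30 s; v = g·t = 33.0 m/s.
Total time = 3.30 + 3.30 = 6.60 s

6.60 s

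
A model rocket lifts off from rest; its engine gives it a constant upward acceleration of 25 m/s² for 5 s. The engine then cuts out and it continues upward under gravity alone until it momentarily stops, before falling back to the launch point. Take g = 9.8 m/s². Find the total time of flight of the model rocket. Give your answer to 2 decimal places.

Phase 1 (powered ascent): v₀ = 0 m/s, a = 25 m/s².
v = v₀ + at = 0 + (25)(5) = 125 m/s
Δx = v₀t + ½at² = 0·5 + 0.5·25·5² = 312 m

Phase 2 (coasting upward): v₀ = 125 m/s, a = -9.8 m/s².
v = v₀ + at → t = (0 − 125) / -9.8 = 12.8 s
v² = v₀² + 2aΔx → Δx = (0² − 125²)/(2·-9.8) = 797 m

Phase 3 (free fall): v₀ = 0 m/s, a = -9.8 m/s².
Falls 1110 m from rest: t = √(2·1110/9.8) = 15.0 s; v = g·t = 147 m/s.
Total time = 5.00 + 12.8 + 15.0 = 32.8 s

32.80 s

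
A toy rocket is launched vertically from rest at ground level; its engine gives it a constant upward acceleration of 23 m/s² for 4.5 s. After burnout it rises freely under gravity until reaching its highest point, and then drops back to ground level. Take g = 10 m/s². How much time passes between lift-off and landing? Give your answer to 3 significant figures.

Phase 1 (powered ascent): v₀ = 0 m/s, a = 23 m/s².
v = v₀ + at = 0 + (23)(4.5) = 104 m/s
Δx = v₀t + ½at² = 0·4.5 + 0.5·23·4.5² = 233 m

Phase 2 (coasting upward): v₀ = 104 m/s, a = -10 m/s².
v = v₀ + at → t = (0 − 104) / -10 = 10.3 s
v² = v₀² + 2aΔx → Δx = (0² − 104²)/(2·-10) = 536 m

Phase 3 (free fall): v₀ = 0 m/s, a = -10 m/s².
Falls 768 m from rest: t = √(2·768/10) = 12.4 s; v = g·t = 124 m/s.
Total time = 4.50 + 10.3 + 12.4 = 27.2 s

27.2 s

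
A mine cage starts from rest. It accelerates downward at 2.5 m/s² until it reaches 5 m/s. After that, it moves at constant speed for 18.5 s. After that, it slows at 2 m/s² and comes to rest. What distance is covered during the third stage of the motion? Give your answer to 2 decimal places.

Phase 1 (accelerating): v₀ = 0 m/s, a = 2.5 m/s².
v = v₀ + at → t = (5 − 0) / 2.5 = 2.00 s
v² = v₀² + 2aΔx → Δx = (5² − 0²)/(2·2.5) = 5.00 m

Phase 2 (constant speed): v₀ = 5.00 m/s, a = 0 m/s².
v = v₀ + at = 5.00 + (0)(18.5) = 5.00 m/s
Δx = v₀t + ½at² = 5.00·18.5 + 0.5·0·18.5² = 92.5 m

Phase 3 (decelerating): v₀ = 5.00 m/s, a = -2 m/s².
v = v₀ + at → t = (0 − 5.00) / -2 = 2.50 s
v² = v₀² + 2aΔx → Δx = (0² − 5.00²)/(2·-2) = 6.25 m
Distance in phase 3 = 6.25 m

6.25 m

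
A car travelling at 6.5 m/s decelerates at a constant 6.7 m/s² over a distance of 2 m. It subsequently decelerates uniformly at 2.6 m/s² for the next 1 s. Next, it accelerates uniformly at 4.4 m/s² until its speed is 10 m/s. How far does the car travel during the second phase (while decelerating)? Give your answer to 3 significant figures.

Phase 1 (decelerating): v₀ = 6.50 m/s, a = -6.7 m/s².
v² = v₀² + 2aΔx = 6.50² + 2·-6.7·2 = 15.4 → v = 3.93 m/s
t = (v − v₀)/a = (3.93 − 6.50)/-6.7 = 0.383 s

Phase 2 (decelerating): v₀ = 3.93 m/s, a = -2.6 m/s².
v = v₀ + at = 3.93 + (-2.6)(1) = 1.33 m/s
Δx = v₀t + ½at² = 3.93·1 + 0.5·-2.6·1² = 2.63 m
Distance in phase 2 = 2.63 m

2.63 m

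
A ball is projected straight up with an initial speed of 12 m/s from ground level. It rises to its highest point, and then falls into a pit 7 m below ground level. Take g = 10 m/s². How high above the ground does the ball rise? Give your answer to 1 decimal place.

7.2 m

Phase 1 (rising): v₀ = 12.0 m/s, a = -10 m/s².
v = v₀ + at → t = (0 − 12.0) / -10 = 1.20 s
v² = v₀² + 2aΔx → Δx = (0² − 12.0²)/(2·-10) = 7.20 m
Maximum height = 7.20 m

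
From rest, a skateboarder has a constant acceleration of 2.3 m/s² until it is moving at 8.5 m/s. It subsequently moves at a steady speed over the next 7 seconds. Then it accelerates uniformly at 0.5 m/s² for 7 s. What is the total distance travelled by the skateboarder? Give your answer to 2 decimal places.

146.96 m

Phase 1 (accelerating): v₀ = 0 m/s, a = 2.3 m/s².
v = v₀ + at → t = (8.5 − 0) / 2.3 = 3.70 s
v² = v₀² + 2aΔx → Δx = (8.5² − 0²)/(2·2.3) = 15.7 m

Phase 2 (constant speed): v₀ = 8.50 m/s, a = 0 m/s².
v = v₀ + at = 8.50 + (0)(7) = 8.50 m/s
Δx = v₀t + ½at² = 8.50·7 + 0.5·0·7² = 59.5 m

Phase 3 (accelerating): v₀ = 8.50 m/s, a = 0.5 m/s².
v = v₀ + at = 8.50 + (0.5)(7) = 12.0 m/s
Δx = v₀t + ½at² = 8.50·7 + 0.5·0.5·7² = 71.8 m
Total distance = 15.7 + 59.5 + 71.8 = 147 m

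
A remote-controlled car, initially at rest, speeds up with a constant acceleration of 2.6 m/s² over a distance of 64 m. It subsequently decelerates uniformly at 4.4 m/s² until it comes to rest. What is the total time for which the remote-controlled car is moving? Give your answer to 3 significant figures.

11.2 s

Phase 1 (accelerating): v₀ = 0 m/s, a = 2.6 m/s².
v² = v₀² + 2aΔx = 0² + 2·2.6·64 = 333 → v = 18.2 m/s
t = (v − v₀)/a = (18.2 − 0)/2.6 = 7.02 s

Phase 2 (decelerating): v₀ = 18.2 m/s, a = -4.4 m/s².
v = v₀ + at → t = (0 − 18.2) / -4.4 = 4.15 s
v² = v₀² + 2aΔx → Δx = (0² − 18.2²)/(2·-4.4) = 37.8 m
Total time = 7.02 + 4.15 = 11.2 s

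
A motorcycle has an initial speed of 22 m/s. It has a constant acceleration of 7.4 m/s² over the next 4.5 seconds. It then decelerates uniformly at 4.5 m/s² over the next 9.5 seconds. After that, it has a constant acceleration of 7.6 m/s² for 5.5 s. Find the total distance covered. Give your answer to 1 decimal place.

680.2 m

Phase 1 (accelerating): v₀ = 22.0 m/s, a = 7.4 m/s².
v = v₀ + at = 22.0 + (7.4)(4.5) = 55.3 m/s
Δx = v₀t + ½at² = 22.0·4.5 + 0.5·7.4·4.5² = 174 m

Phase 2 (decelerating): v₀ = 55.3 m/s, a = -4.5 m/s².
v = v₀ + at = 55.3 + (-4.5)(9.5) = 12.6 m/s
Δx = v₀t + ½at² = 55.3·9.5 + 0.5·-4.5·9.5² = 322 m

Phase 3 (accelerating): v₀ = 12.6 m/s, a = 7.6 m/s².
v = v₀ + at = 12.6 + (7.6)(5.5) = 54.4 m/s
Δx = v₀t + ½at² = 12.6·5.5 + 0.5·7.6·5.5² = 184 m
Total distance = 174 + 322 + 184 = 680 m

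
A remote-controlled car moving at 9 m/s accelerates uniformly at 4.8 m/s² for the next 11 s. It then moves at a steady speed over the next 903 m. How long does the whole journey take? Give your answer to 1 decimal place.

25.6 s

Phase 1 (accelerating): v₀ = 9.00 m/s, a = 4.8 m/s².
v = v₀ + at = 9.00 + (4.8)(11) = 61.8 m/s
Δx = v₀t + ½at² = 9.00·11 + 0.5·4.8·11² = 389 m

Phase 2 (constant speed): v₀ = 61.8 m/s, a = 0 m/s².
Constant speed: t = d/v = 903/61.8 = 14.6 s
Total time = 11.0 + 14.6 = 25.6 s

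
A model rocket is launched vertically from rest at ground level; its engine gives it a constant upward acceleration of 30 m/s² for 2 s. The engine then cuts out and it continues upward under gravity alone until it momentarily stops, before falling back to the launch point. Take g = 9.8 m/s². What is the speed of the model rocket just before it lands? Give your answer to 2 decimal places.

Phase 1 (powered ascent): v₀ = 0 m/s, a = 30 m/s².
v = v₀ + at = 0 + (30)(2) = 60.0 m/s
Δx = v₀t + ½at² = 0·2 + 0.5·30·2² = 60.0 m

Phase 2 (coasting upward): v₀ = 60.0 m/s, a = -9.8 m/s².
v = v₀ + at → t = (0 − 60.0) / -9.8 = 6.12 s
v² = v₀² + 2aΔx → Δx = (0² − 60.0²)/(2·-9.8) = 184 m

Phase 3 (free fall): v₀ = 0 m/s, a = -9.8 m/s².
Falls 244 m from rest: t = √(2·244/9.8) = 7.05 s; v = g·t = 69.1 m/s.
Impact speed = 69.1 m/s

69.11 m/s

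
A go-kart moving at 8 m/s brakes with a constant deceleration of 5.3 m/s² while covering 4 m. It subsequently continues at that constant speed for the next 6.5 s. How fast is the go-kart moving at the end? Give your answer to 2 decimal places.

Phase 1 (decelerating): v₀ = 8.00 m/s, a = -5.3 m/s².
v² = v₀² + 2aΔx = 8.00² + 2·-5.3·4 = 21.6 → v = 4.65 m/s
t = (v − v₀)/a = (4.65 − 8.00)/-5.3 = 0.633 s

Phase 2 (constant speed): v₀ = 4.65 m/s, a = 0 m/s².
v = v₀ + at = 4.65 + (0)(6.5) = 4.65 m/s
Δx = v₀t + ½at² = 4.65·6.5 + 0.5·0·6.5² = 30.2 m
Final speed = 4.65 m/s

4.65 m/s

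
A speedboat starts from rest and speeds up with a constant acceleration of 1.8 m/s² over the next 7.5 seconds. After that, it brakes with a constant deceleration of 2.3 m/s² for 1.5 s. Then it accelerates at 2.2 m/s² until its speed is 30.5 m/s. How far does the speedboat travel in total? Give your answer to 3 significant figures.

Phase 1 (accelerating): v₀ = 0 m/s, a = 1.8 m/s².
v = v₀ + at = 0 + (1.8)(7.5) = 13.5 m/s
Δx = v₀t + ½at² = 0·7.5 + 0.5·1.8·7.5² = 50.6 m

Phase 2 (decelerating): v₀ = 13.5 m/s, a = -2.3 m/s².
v = v₀ + at = 13.5 + (-2.3)(1.5) = 10.1 m/s
Δx = v₀t + ½at² = 13.5·1.5 + 0.5·-2.3·1.5² = 17.7 m

Phase 3 (accelerating): v₀ = 10.1 m/s, a = 2.2 m/s².
v = v₀ + at → t = (30.5 − 10.1) / 2.2 = 9.30 s
v² = v₀² + 2aΔx → Δx = (30.5² − 10.1²)/(2·2.2) = 188 m
Total distance = 50.6 + 17.7 + 188 = 257 m

257 m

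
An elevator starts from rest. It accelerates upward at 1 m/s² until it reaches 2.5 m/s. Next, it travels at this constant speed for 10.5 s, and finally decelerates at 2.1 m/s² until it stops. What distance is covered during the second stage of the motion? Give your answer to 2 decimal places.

26.25 m

Phase 1 (accelerating): v₀ = 0 m/s, a = 1 m/s².
v = v₀ + at → t = (2.5 − 0) / 1 = 2.50 s
v² = v₀² + 2aΔx → Δx = (2.5² − 0²)/(2·1) = 3.12 m

Phase 2 (constant speed): v₀ = 2.50 m/s, a = 0 m/s².
v = v₀ + at = 2.50 + (0)(10.5) = 2.50 m/s
Δx = v₀t + ½at² = 2.50·10.5 + 0.5·0·10.5² = 26.2 m
Distance in phase 2 = 26.2 m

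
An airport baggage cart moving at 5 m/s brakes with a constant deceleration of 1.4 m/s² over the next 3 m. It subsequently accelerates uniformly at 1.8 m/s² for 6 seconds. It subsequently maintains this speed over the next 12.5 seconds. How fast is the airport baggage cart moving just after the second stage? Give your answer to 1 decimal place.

14.9 m/s

Phase 1 (decelerating): v₀ = 5.00 m/s, a = -1.4 m/s².
v² = v₀² + 2aΔx = 5.00² + 2·-1.4·3 = 16.6 → v = 4.07 m/s
t = (v − v₀)/a = (4.07 − 5.00)/-1.4 = 0.661 s

Phase 2 (accelerating): v₀ = 4.07 m/s, a = 1.8 m/s².
v = v₀ + at = 4.07 + (1.8)(6) = 14.9 m/s
Δx = v₀t + ½at² = 4.07·6 + 0.5·1.8·6² = 56.8 m
Speed at end of phase 2 = 14.9 m/s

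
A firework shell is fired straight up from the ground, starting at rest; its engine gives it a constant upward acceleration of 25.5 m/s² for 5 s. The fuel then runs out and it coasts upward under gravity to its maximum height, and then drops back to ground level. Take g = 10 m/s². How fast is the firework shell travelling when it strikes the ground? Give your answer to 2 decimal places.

Phase 1 (powered ascent): v₀ = 0 m/s, a = 25.5 m/s².
v = v₀ + at = 0 + (25.5)(5) = 128 m/s
Δx = v₀t + ½at² = 0·5 + 0.5·25.5·5² = 319 m

Phase 2 (coasting upward): v₀ = 128 m/s, a = -10 m/s².
v = v₀ + at → t = (0 − 128) / -10 = 12.8 s
v² = v₀² + 2aΔx → Δx = (0² − 128²)/(2·-10) = 813 m

Phase 3 (free fall): v₀ = 0 m/s, a = -10 m/s².
Falls 1130 m from rest: t = √(2·1130/10) = 15.0 s; v = g·t = 150 m/s.
Impact speed = 150 m/s

150.44 m/s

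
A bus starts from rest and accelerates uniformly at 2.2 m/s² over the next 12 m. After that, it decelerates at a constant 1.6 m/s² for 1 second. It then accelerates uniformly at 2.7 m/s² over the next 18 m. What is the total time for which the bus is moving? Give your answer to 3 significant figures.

Phase 1 (accelerating): v₀ = 0 m/s, a = 2.2 m/s².
v² = v₀² + 2aΔx = 0² + 2·2.2·12 = 52.8 → v = 7.27 m/s
t = (v − v₀)/a = (7.27 − 0)/2.2 = 3.30 s

Phase 2 (decelerating): v₀ = 7.27 m/s, a = -1.6 m/s².
v = v₀ + at = 7.27 + (-1.6)(1) = 5.67 m/s
Δx = v₀t + ½at² = 7.27·1 + 0.5·-1.6·1² = 6.47 m

Phase 3 (accelerating): v₀ = 5.67 m/s, a = 2.7 m/s².
v² = v₀² + 2aΔx = 5.67² + 2·2.7·18 = 129 → v = 11.4 m/s
t = (v − v₀)/a = (11.4 − 5.67)/2.7 = 2.11 s
Total time = 3.30 + 1.00 + 2.11 = 6.42 s

6.42 s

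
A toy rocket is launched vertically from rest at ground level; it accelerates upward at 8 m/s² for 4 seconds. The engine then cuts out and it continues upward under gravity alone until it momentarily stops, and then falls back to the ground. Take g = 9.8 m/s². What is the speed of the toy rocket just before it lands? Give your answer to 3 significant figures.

47.7 m/s

Phase 1 (powered ascent): v₀ = 0 m/s, a = 8 m/s².
v = v₀ + at = 0 + (8)(4) = 32.0 m/s
Δx = v₀t + ½at² = 0·4 + 0.5·8·4² = 64.0 m

Phase 2 (coasting upward): v₀ = 32.0 m/s, a = -9.8 m/s².
v = v₀ + at → t = (0 − 32.0) / -9.8 = 3.27 s
v² = v₀² + 2aΔx → Δx = (0² − 32.0²)/(2·-9.8) = 52.2 m

Phase 3 (free fall): v₀ = 0 m/s, a = -9.8 m/s².
Falls 116 m from rest: t = √(2·116/9.8) = 4.87 s; v = g·t = 47.7 m/s.
Impact speed = 47.7 m/s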